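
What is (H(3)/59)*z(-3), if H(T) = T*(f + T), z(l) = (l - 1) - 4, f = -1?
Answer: -48/59 ≈ -0.81356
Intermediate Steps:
z(l) = -5 + l (z(l) = (-1 + l) - 4 = -5 + l)
H(T) = T*(-1 + T)
(H(3)/59)*z(-3) = ((3*(-1 + 3))/59)*(-5 - 3) = ((3*2)*(1/59))*(-8) = (6*(1/59))*(-8) = (6/59)*(-8) = -48/59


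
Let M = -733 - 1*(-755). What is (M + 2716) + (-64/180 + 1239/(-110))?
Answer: 2699117/990 ≈ 2726.4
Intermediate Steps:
M = 22 (M = -733 + 755 = 22)
(M + 2716) + (-64/180 + 1239/(-110)) = (22 + 2716) + (-64/180 + 1239/(-110)) = 2738 + (-64*1/180 + 1239*(-1/110)) = 2738 + (-16/45 - 1239/110) = 2738 - 11503/990 = 2699117/990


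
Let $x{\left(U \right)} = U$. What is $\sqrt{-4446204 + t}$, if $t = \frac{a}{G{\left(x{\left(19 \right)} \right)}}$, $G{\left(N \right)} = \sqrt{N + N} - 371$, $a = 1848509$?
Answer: $\frac{\sqrt{-1651390193 + 4446204 \sqrt{38}}}{\sqrt{371 - \sqrt{38}}} \approx 2109.8 i$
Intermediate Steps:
$G{\left(N \right)} = -371 + \sqrt{2} \sqrt{N}$ ($G{\left(N \right)} = \sqrt{2 N} - 371 = \sqrt{2} \sqrt{N} - 371 = -371 + \sqrt{2} \sqrt{N}$)
$t = \frac{1848509}{-371 + \sqrt{38}}$ ($t = \frac{1848509}{-371 + \sqrt{2} \sqrt{19}} = \frac{1848509}{-371 + \sqrt{38}} \approx -5066.7$)
$\sqrt{-4446204 + t} = \sqrt{-4446204 - \left(\frac{685796839}{137603} + \frac{1848509 \sqrt{38}}{137603}\right)} = \sqrt{- \frac{612496805851}{137603} - \frac{1848509 \sqrt{38}}{137603}}$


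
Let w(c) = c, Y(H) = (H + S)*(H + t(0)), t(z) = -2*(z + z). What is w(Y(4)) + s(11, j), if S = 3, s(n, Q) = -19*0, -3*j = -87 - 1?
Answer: 28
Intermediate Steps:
t(z) = -4*z
j = 88/3 (j = -(-87 - 1)/3 = -⅓*(-88) = 88/3 ≈ 29.333)
s(n, Q) = 0
Y(H) = H*(3 + H) (Y(H) = (H + 3)*(H - 4*0) = (3 + H)*(H + 0) = (3 + H)*H = H*(3 + H))
w(Y(4)) + s(11, j) = 4*(3 + 4) + 0 = 4*7 + 0 = 28 + 0 = 28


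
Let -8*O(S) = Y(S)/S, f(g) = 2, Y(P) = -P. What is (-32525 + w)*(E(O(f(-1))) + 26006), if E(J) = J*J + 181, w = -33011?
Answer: -1716192256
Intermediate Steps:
O(S) = ⅛ (O(S) = -(-S)/(8*S) = -⅛*(-1) = ⅛)
E(J) = 181 + J² (E(J) = J² + 181 = 181 + J²)
(-32525 + w)*(E(O(f(-1))) + 26006) = (-32525 - 33011)*((181 + (⅛)²) + 26006) = -65536*((181 + 1/64) + 26006) = -65536*(11585/64 + 26006) = -65536*1675969/64 = -1716192256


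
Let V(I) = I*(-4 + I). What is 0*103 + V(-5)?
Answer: 45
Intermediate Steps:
0*103 + V(-5) = 0*103 - 5*(-4 - 5) = 0 - 5*(-9) = 0 + 45 = 45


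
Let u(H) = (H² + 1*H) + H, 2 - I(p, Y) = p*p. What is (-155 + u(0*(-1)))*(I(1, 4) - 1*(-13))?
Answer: -2170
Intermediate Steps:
I(p, Y) = 2 - p² (I(p, Y) = 2 - p*p = 2 - p²)
u(H) = H² + 2*H (u(H) = (H² + H) + H = (H + H²) + H = H² + 2*H)
(-155 + u(0*(-1)))*(I(1, 4) - 1*(-13)) = (-155 + (0*(-1))*(2 + 0*(-1)))*((2 - 1*1²) - 1*(-13)) = (-155 + 0*(2 + 0))*((2 - 1*1) + 13) = (-155 + 0*2)*((2 - 1) + 13) = (-155 + 0)*(1 + 13) = -155*14 = -2170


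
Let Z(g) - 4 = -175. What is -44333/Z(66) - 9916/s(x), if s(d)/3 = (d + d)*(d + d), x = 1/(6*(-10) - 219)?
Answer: -10999122490/171 ≈ -6.4322e+7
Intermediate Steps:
Z(g) = -171 (Z(g) = 4 - 175 = -171)
x = -1/279 (x = 1/(-60 - 219) = 1/(-279) = -1/279 ≈ -0.0035842)
s(d) = 12*d**2 (s(d) = 3*((d + d)*(d + d)) = 3*((2*d)*(2*d)) = 3*(4*d**2) = 12*d**2)
-44333/Z(66) - 9916/s(x) = -44333/(-171) - 9916/(12*(-1/279)**2) = -44333*(-1/171) - 9916/(12*(1/77841)) = 44333/171 - 9916/4/25947 = 44333/171 - 9916*25947/4 = 44333/171 - 64322613 = -10999122490/171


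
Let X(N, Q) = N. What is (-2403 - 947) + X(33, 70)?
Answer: -3317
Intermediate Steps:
(-2403 - 947) + X(33, 70) = (-2403 - 947) + 33 = -3350 + 33 = -3317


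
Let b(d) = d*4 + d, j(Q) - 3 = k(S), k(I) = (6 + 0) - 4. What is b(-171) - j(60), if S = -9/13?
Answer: -860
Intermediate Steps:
S = -9/13 (S = -9*1/13 = -9/13 ≈ -0.69231)
k(I) = 2 (k(I) = 6 - 4 = 2)
j(Q) = 5 (j(Q) = 3 + 2 = 5)
b(d) = 5*d (b(d) = 4*d + d = 5*d)
b(-171) - j(60) = 5*(-171) - 1*5 = -855 - 5 = -860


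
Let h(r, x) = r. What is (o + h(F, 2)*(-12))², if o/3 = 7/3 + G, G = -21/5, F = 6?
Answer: 150544/25 ≈ 6021.8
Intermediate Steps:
G = -21/5 (G = -21*⅕ = -21/5 ≈ -4.2000)
o = -28/5 (o = 3*(7/3 - 21/5) = 3*(-28/15) = -28/5 ≈ -5.6000)
(o + h(F, 2)*(-12))² = (-28/5 + 6*(-12))² = (-28/5 - 72)² = (-388/5)² = 150544/25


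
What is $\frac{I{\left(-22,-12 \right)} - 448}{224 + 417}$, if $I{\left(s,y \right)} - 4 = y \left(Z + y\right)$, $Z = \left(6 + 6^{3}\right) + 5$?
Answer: $- \frac{3024}{641} \approx -4.7176$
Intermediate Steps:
$Z = 227$ ($Z = \left(6 + 216\right) + 5 = 222 + 5 = 227$)
$I{\left(s,y \right)} = 4 + y \left(227 + y\right)$
$\frac{I{\left(-22,-12 \right)} - 448}{224 + 417} = \frac{\left(4 + \left(-12\right)^{2} + 227 \left(-12\right)\right) - 448}{224 + 417} = \frac{\left(4 + 144 - 2724\right) - 448}{641} = \left(-2576 - 448\right) \frac{1}{641} = \left(-3024\right) \frac{1}{641} = - \frac{3024}{641}$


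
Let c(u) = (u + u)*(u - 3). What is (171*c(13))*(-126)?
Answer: -5601960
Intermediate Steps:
c(u) = 2*u*(-3 + u) (c(u) = (2*u)*(-3 + u) = 2*u*(-3 + u))
(171*c(13))*(-126) = (171*(2*13*(-3 + 13)))*(-126) = (171*(2*13*10))*(-126) = (171*260)*(-126) = 44460*(-126) = -5601960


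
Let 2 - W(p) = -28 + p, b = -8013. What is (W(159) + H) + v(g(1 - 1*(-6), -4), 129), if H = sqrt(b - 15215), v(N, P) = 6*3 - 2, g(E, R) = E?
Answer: -113 + 2*I*sqrt(5807) ≈ -113.0 + 152.41*I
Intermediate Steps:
v(N, P) = 16 (v(N, P) = 18 - 2 = 16)
W(p) = 30 - p (W(p) = 2 - (-28 + p) = 2 + (28 - p) = 30 - p)
H = 2*I*sqrt(5807) (H = sqrt(-8013 - 15215) = sqrt(-23228) = 2*I*sqrt(5807) ≈ 152.41*I)
(W(159) + H) + v(g(1 - 1*(-6), -4), 129) = ((30 - 1*159) + 2*I*sqrt(5807)) + 16 = ((30 - 159) + 2*I*sqrt(5807)) + 16 = (-129 + 2*I*sqrt(5807)) + 16 = -113 + 2*I*sqrt(5807)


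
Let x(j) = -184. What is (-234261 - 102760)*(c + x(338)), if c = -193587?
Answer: 65304896191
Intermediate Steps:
(-234261 - 102760)*(c + x(338)) = (-234261 - 102760)*(-193587 - 184) = -337021*(-193771) = 65304896191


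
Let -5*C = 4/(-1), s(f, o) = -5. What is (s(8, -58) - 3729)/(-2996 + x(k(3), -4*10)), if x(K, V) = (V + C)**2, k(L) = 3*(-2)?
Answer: 46675/18242 ≈ 2.5587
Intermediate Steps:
k(L) = -6
C = 4/5 (C = -4/(5*(-1)) = -4*(-1)/5 = -1/5*(-4) = 4/5 ≈ 0.80000)
x(K, V) = (4/5 + V)**2 (x(K, V) = (V + 4/5)**2 = (4/5 + V)**2)
(s(8, -58) - 3729)/(-2996 + x(k(3), -4*10)) = (-5 - 3729)/(-2996 + (4 + 5*(-4*10))**2/25) = -3734/(-2996 + (4 + 5*(-40))**2/25) = -3734/(-2996 + (4 - 200)**2/25) = -3734/(-2996 + (1/25)*(-196)**2) = -3734/(-2996 + (1/25)*38416) = -3734/(-2996 + 38416/25) = -3734/(-36484/25) = -3734*(-25/36484) = 46675/18242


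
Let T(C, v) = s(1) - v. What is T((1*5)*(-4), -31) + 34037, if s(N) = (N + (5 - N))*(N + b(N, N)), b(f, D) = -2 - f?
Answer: 34058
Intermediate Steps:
s(N) = -10 (s(N) = (N + (5 - N))*(N + (-2 - N)) = 5*(-2) = -10)
T(C, v) = -10 - v
T((1*5)*(-4), -31) + 34037 = (-10 - 1*(-31)) + 34037 = (-10 + 31) + 34037 = 21 + 34037 = 34058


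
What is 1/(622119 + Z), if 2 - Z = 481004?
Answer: 1/141117 ≈ 7.0863e-6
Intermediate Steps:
Z = -481002 (Z = 2 - 1*481004 = 2 - 481004 = -481002)
1/(622119 + Z) = 1/(622119 - 481002) = 1/141117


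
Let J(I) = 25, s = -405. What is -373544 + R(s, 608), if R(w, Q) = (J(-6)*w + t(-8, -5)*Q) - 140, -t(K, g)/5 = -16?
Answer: -335169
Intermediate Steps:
t(K, g) = 80 (t(K, g) = -5*(-16) = 80)
R(w, Q) = -140 + 25*w + 80*Q (R(w, Q) = (25*w + 80*Q) - 140 = -140 + 25*w + 80*Q)
-373544 + R(s, 608) = -373544 + (-140 + 25*(-405) + 80*608) = -373544 + (-140 - 10125 + 48640) = -373544 + 38375 = -335169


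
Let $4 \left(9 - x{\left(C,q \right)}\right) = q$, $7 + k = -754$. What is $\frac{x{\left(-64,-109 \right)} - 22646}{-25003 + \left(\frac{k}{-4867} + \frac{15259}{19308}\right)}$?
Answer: $\frac{2124684240951}{2349493857167} \approx 0.90432$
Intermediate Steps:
$k = -761$ ($k = -7 - 754 = -761$)
$x{\left(C,q \right)} = 9 - \frac{q}{4}$
$\frac{x{\left(-64,-109 \right)} - 22646}{-25003 + \left(\frac{k}{-4867} + \frac{15259}{19308}\right)} = \frac{\left(9 - - \frac{109}{4}\right) - 22646}{-25003 + \left(- \frac{761}{-4867} + \frac{15259}{19308}\right)} = \frac{\left(9 + \frac{109}{4}\right) - 22646}{-25003 + \left(\left(-761\right) \left(- \frac{1}{4867}\right) + 15259 \cdot \frac{1}{19308}\right)} = \frac{\frac{145}{4} - 22646}{-25003 + \left(\frac{761}{4867} + \frac{15259}{19308}\right)} = - \frac{90439}{4 \left(-25003 + \frac{88958941}{93972036}\right)} = - \frac{90439}{4 \left(- \frac{2349493857167}{93972036}\right)} = \left(- \frac{90439}{4}\right) \left(- \frac{93972036}{2349493857167}\right) = \frac{2124684240951}{2349493857167}$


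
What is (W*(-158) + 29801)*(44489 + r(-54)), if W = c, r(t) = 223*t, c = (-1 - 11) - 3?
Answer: 1043852437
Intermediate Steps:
c = -15 (c = -12 - 3 = -15)
W = -15
(W*(-158) + 29801)*(44489 + r(-54)) = (-15*(-158) + 29801)*(44489 + 223*(-54)) = (2370 + 29801)*(44489 - 12042) = 32171*32447 = 1043852437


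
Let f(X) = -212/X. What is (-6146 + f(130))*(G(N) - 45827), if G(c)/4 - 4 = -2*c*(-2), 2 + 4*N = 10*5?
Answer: 18229169924/65 ≈ 2.8045e+8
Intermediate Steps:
N = 12 (N = -1/2 + (10*5)/4 = -1/2 + (1/4)*50 = -1/2 + 25/2 = 12)
G(c) = 16 + 16*c (G(c) = 16 + 4*(-2*c*(-2)) = 16 + 4*(4*c) = 16 + 16*c)
(-6146 + f(130))*(G(N) - 45827) = (-6146 - 212/130)*((16 + 16*12) - 45827) = (-6146 - 212*1/130)*((16 + 192) - 45827) = (-6146 - 106/65)*(208 - 45827) = -399596/65*(-45619) = 18229169924/65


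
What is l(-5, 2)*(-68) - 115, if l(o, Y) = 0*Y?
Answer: -115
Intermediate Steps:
l(o, Y) = 0
l(-5, 2)*(-68) - 115 = 0*(-68) - 115 = 0 - 115 = -115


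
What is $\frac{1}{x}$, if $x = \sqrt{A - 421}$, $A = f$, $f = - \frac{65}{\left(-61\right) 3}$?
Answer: $- \frac{i \sqrt{14086974}}{76978} \approx - 0.048758 i$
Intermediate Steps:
$f = \frac{65}{183}$ ($f = - \frac{65}{-183} = \left(-65\right) \left(- \frac{1}{183}\right) = \frac{65}{183} \approx 0.35519$)
$A = \frac{65}{183} \approx 0.35519$
$x = \frac{i \sqrt{14086974}}{183}$ ($x = \sqrt{\frac{65}{183} - 421} = \sqrt{- \frac{76978}{183}} = \frac{i \sqrt{14086974}}{183} \approx 20.51 i$)
$\frac{1}{x} = \frac{1}{\frac{1}{183} i \sqrt{14086974}} = - \frac{i \sqrt{14086974}}{76978}$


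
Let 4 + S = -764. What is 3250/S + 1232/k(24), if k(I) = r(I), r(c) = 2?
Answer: 234919/384 ≈ 611.77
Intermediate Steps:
k(I) = 2
S = -768 (S = -4 - 764 = -768)
3250/S + 1232/k(24) = 3250/(-768) + 1232/2 = 3250*(-1/768) + 1232*(½) = -1625/384 + 616 = 234919/384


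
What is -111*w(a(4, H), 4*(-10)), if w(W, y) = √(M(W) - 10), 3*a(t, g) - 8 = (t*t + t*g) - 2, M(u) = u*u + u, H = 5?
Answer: -1110*√2 ≈ -1569.8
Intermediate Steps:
M(u) = u + u² (M(u) = u² + u = u + u²)
a(t, g) = 2 + t²/3 + g*t/3 (a(t, g) = 8/3 + ((t*t + t*g) - 2)/3 = 8/3 + ((t² + g*t) - 2)/3 = 8/3 + (-2 + t² + g*t)/3 = 8/3 + (-⅔ + t²/3 + g*t/3) = 2 + t²/3 + g*t/3)
w(W, y) = √(-10 + W*(1 + W)) (w(W, y) = √(W*(1 + W) - 10) = √(-10 + W*(1 + W)))
-111*w(a(4, H), 4*(-10)) = -111*√(-10 + (2 + (⅓)*4² + (⅓)*5*4)*(1 + (2 + (⅓)*4² + (⅓)*5*4))) = -111*√(-10 + (2 + (⅓)*16 + 20/3)*(1 + (2 + (⅓)*16 + 20/3))) = -111*√(-10 + (2 + 16/3 + 20/3)*(1 + (2 + 16/3 + 20/3))) = -111*√(-10 + 14*(1 + 14)) = -111*√(-10 + 14*15) = -111*√(-10 + 210) = -1110*√2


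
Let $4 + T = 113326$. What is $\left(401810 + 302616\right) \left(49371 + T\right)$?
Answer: $114605179218$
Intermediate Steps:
$T = 113322$ ($T = -4 + 113326 = 113322$)
$\left(401810 + 302616\right) \left(49371 + T\right) = \left(401810 + 302616\right) \left(49371 + 113322\right) = 704426 \cdot 162693 = 114605179218$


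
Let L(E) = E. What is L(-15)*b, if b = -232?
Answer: 3480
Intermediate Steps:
L(-15)*b = -15*(-232) = 3480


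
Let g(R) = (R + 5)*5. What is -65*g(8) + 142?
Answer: -4083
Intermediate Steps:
g(R) = 25 + 5*R (g(R) = (5 + R)*5 = 25 + 5*R)
-65*g(8) + 142 = -65*(25 + 5*8) + 142 = -65*(25 + 40) + 142 = -65*65 + 142 = -4225 + 142 = -4083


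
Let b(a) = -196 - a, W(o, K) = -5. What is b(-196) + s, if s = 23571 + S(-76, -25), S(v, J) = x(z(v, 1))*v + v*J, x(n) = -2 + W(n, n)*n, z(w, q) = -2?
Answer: 24863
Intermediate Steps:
x(n) = -2 - 5*n
S(v, J) = 8*v + J*v (S(v, J) = (-2 - 5*(-2))*v + v*J = (-2 + 10)*v + J*v = 8*v + J*v)
s = 24863 (s = 23571 - 76*(8 - 25) = 23571 - 76*(-17) = 23571 + 1292 = 24863)
b(-196) + s = (-196 - 1*(-196)) + 24863 = (-196 + 196) + 24863 = 0 + 24863 = 24863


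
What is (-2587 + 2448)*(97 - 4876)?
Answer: 664281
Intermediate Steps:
(-2587 + 2448)*(97 - 4876) = -139*(-4779) = 664281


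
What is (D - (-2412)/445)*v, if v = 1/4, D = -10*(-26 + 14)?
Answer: 13953/445 ≈ 31.355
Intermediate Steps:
D = 120 (D = -10*(-12) = 120)
v = 1/4 ≈ 0.25000
(D - (-2412)/445)*v = (120 - (-2412)/445)*(1/4) = (120 - 1*(-2412/445))*(1/4) = (120 + 2412/445)*(1/4) = (55812/445)*(1/4) = 13953/445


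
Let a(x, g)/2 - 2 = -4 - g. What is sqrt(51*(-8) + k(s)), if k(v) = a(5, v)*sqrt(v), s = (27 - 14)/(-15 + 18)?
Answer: sqrt(-3672 - 38*sqrt(39))/3 ≈ 20.841*I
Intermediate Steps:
s = 13/3 ≈ 4.3333
a(x, g) = -4 - 2*g (a(x, g) = 4 + 2*(-4 - g) = 4 + (-8 - 2*g) = -4 - 2*g)
k(v) = sqrt(v)*(-4 - 2*v) (k(v) = (-4 - 2*v)*sqrt(v) = sqrt(v)*(-4 - 2*v))
sqrt(51*(-8) + k(s)) = sqrt(51*(-8) + 2*sqrt(13/3)*(-2 - 1*13/3)) = sqrt(-408 + 2*(sqrt(39)/3)*(-2 - 13/3)) = sqrt(-408 + 2*(sqrt(39)/3)*(-19/3)) = sqrt(-408 - 38*sqrt(39)/9)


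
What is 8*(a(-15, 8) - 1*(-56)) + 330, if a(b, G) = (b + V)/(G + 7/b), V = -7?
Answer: 85274/113 ≈ 754.64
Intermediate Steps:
a(b, G) = (-7 + b)/(G + 7/b) (a(b, G) = (b - 7)/(G + 7/b) = (-7 + b)/(G + 7/b))
8*(a(-15, 8) - 1*(-56)) + 330 = 8*(-15*(-7 - 15)/(7 + 8*(-15)) - 1*(-56)) + 330 = 8*(-15*(-22)/(7 - 120) + 56) + 330 = 8*(-15*(-22)/(-113) + 56) + 330 = 8*(-15*(-1/113)*(-22) + 56) + 330 = 8*(-330/113 + 56) + 330 = 8*(5998/113) + 330 = 47984/113 + 330 = 85274/113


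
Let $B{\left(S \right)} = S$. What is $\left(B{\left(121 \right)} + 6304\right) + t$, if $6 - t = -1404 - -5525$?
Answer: $2310$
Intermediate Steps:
$t = -4115$ ($t = 6 - \left(-1404 - -5525\right) = 6 - \left(-1404 + 5525\right) = 6 - 4121 = -4115$)
$\left(B{\left(121 \right)} + 6304\right) + t = \left(121 + 6304\right) - 4115 = 6425 - 4115 = 2310$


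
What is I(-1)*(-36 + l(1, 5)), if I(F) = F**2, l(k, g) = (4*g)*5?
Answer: 64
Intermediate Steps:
l(k, g) = 20*g
I(-1)*(-36 + l(1, 5)) = (-1)**2*(-36 + 20*5) = 1*(-36 + 100) = 1*64 = 64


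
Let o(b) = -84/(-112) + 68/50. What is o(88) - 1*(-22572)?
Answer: 2257411/100 ≈ 22574.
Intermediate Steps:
o(b) = 211/100 (o(b) = -84*(-1/112) + 68*(1/50) = ¾ + 34/25 = 211/100)
o(88) - 1*(-22572) = 211/100 - 1*(-22572) = 211/100 + 22572 = 2257411/100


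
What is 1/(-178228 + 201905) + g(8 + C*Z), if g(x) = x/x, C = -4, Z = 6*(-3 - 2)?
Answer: 23678/23677 ≈ 1.0000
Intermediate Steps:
Z = -30 (Z = 6*(-5) = -30)
g(x) = 1
1/(-178228 + 201905) + g(8 + C*Z) = 1/(-178228 + 201905) + 1 = 1/23677 + 1 = 23678/23677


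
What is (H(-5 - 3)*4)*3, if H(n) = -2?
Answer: -24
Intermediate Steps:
(H(-5 - 3)*4)*3 = -2*4*3 = -8*3 = -24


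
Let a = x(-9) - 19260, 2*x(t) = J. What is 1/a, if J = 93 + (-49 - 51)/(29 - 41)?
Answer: -3/57628 ≈ -5.2058e-5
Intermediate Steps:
J = 304/3 (J = 93 - 100/(-12) = 93 - 100*(-1/12) = 93 + 25/3 = 304/3 ≈ 101.33)
x(t) = 152/3 (x(t) = (½)*(304/3) = 152/3)
a = -57628/3 (a = 152/3 - 19260 = -57628/3 ≈ -19209.)
1/a = 1/(-57628/3) = -3/57628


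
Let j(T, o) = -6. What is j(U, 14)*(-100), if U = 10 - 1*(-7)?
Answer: 600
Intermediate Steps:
U = 17 (U = 10 + 7 = 17)
j(U, 14)*(-100) = -6*(-100) = 600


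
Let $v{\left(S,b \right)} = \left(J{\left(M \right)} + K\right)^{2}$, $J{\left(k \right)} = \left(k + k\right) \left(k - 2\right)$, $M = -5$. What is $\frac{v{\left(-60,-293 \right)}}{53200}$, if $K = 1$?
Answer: $\frac{5041}{53200} \approx 0.094756$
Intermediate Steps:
$J{\left(k \right)} = 2 k \left(-2 + k\right)$
$v{\left(S,b \right)} = 5041$ ($v{\left(S,b \right)} = \left(2 \left(-5\right) \left(-2 - 5\right) + 1\right)^{2} = \left(2 \left(-5\right) \left(-7\right) + 1\right)^{2} = \left(70 + 1\right)^{2} = 71^{2} = 5041$)
$\frac{v{\left(-60,-293 \right)}}{53200} = \frac{5041}{53200}$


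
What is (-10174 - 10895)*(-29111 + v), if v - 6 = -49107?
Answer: 1647848628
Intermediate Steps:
v = -49101 (v = 6 - 49107 = -49101)
(-10174 - 10895)*(-29111 + v) = (-10174 - 10895)*(-29111 - 49101) = -21069*(-78212) = 1647848628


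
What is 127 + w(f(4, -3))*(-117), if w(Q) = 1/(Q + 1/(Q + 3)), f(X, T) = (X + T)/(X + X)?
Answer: -12097/89 ≈ -135.92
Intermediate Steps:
f(X, T) = (T + X)/(2*X) (f(X, T) = (T + X)/((2*X)) = (T + X)*(1/(2*X)) = (T + X)/(2*X))
w(Q) = 1/(Q + 1/(3 + Q))
127 + w(f(4, -3))*(-117) = 127 + ((3 + (½)*(-3 + 4)/4)/(1 + ((½)*(-3 + 4)/4)² + 3*((½)*(-3 + 4)/4)))*(-117) = 127 + ((3 + (½)*(¼)*1)/(1 + ((½)*(¼)*1)² + 3*((½)*(¼)*1)))*(-117) = 127 + ((3 + ⅛)/(1 + (⅛)² + 3*(⅛)))*(-117) = 127 + ((25/8)/(1 + 1/64 + 3/8))*(-117) = 127 + ((25/8)/(89/64))*(-117) = 127 + ((64/89)*(25/8))*(-117) = 127 + (200/89)*(-117) = 127 - 23400/89 = -12097/89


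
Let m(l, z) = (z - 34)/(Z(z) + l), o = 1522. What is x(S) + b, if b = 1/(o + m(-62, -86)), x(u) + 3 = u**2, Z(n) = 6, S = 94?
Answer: 94239284/10669 ≈ 8833.0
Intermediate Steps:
x(u) = -3 + u**2
m(l, z) = (-34 + z)/(6 + l) (m(l, z) = (z - 34)/(6 + l) = (-34 + z)/(6 + l))
b = 7/10669 (b = 1/(1522 + (-34 - 86)/(6 - 62)) = 1/(1522 - 120/(-56)) = 1/(1522 - 1/56*(-120)) = 1/(1522 + 15/7) = 1/(10669/7) = 7/10669 ≈ 0.00065611)
x(S) + b = (-3 + 94**2) + 7/10669 = (-3 + 8836) + 7/10669 = 8833 + 7/10669 = 94239284/10669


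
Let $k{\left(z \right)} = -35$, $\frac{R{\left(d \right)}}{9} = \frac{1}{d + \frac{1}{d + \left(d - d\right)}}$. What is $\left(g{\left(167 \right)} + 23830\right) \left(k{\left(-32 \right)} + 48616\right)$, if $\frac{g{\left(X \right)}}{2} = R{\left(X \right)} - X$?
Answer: $\frac{15917721226563}{13945} \approx 1.1415 \cdot 10^{9}$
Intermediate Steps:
$R{\left(d \right)} = \frac{9}{d + \frac{1}{d}}$ ($R{\left(d \right)} = \frac{9}{d + \frac{1}{d + \left(d - d\right)}} = \frac{9}{d + \frac{1}{d + 0}} = \frac{9}{d + \frac{1}{d}}$)
$g{\left(X \right)} = - 2 X + \frac{18 X}{1 + X^{2}}$ ($g{\left(X \right)} = 2 \left(\frac{9 X}{1 + X^{2}} - X\right) = 2 \left(- X + \frac{9 X}{1 + X^{2}}\right) = - 2 X + \frac{18 X}{1 + X^{2}}$)
$\left(g{\left(167 \right)} + 23830\right) \left(k{\left(-32 \right)} + 48616\right) = \left(2 \cdot 167 \frac{1}{1 + 167^{2}} \left(8 - 167^{2}\right) + 23830\right) \left(-35 + 48616\right) = \left(2 \cdot 167 \frac{1}{1 + 27889} \left(8 - 27889\right) + 23830\right) 48581 = \left(2 \cdot 167 \cdot \frac{1}{27890} \left(8 - 27889\right) + 23830\right) 48581 = \left(2 \cdot 167 \cdot \frac{1}{27890} \left(-27881\right) + 23830\right) 48581 = \left(- \frac{4656127}{13945} + 23830\right) 48581 = \frac{327653223}{13945} \cdot 48581 = \frac{15917721226563}{13945}$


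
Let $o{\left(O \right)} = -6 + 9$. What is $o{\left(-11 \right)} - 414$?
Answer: $-411$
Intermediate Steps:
$o{\left(O \right)} = 3$
$o{\left(-11 \right)} - 414 = 3 - 414 = -411$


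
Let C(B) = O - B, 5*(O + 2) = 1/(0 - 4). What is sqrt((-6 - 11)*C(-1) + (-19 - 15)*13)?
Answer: I*sqrt(42415)/10 ≈ 20.595*I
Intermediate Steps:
O = -41/20 (O = -2 + 1/(5*(0 - 4)) = -2 + (1/5)/(-4) = -2 + (1/5)*(-1/4) = -2 - 1/20 = -41/20 ≈ -2.0500)
C(B) = -41/20 - B
sqrt((-6 - 11)*C(-1) + (-19 - 15)*13) = sqrt((-6 - 11)*(-41/20 - 1*(-1)) + (-19 - 15)*13) = sqrt(-17*(-41/20 + 1) - 34*13) = sqrt(-17*(-21/20) - 442) = sqrt(357/20 - 442) = sqrt(-8483/20) = I*sqrt(42415)/10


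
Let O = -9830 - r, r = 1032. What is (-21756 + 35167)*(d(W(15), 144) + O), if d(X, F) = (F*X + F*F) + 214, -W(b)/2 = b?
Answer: 77354648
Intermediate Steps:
W(b) = -2*b
d(X, F) = 214 + F² + F*X (d(X, F) = (F*X + F²) + 214 = (F² + F*X) + 214 = 214 + F² + F*X)
O = -10862 (O = -9830 - 1*1032 = -9830 - 1032 = -10862)
(-21756 + 35167)*(d(W(15), 144) + O) = (-21756 + 35167)*((214 + 144² + 144*(-2*15)) - 10862) = 13411*((214 + 20736 + 144*(-30)) - 10862) = 13411*((214 + 20736 - 4320) - 10862) = 13411*(16630 - 10862) = 13411*5768 = 77354648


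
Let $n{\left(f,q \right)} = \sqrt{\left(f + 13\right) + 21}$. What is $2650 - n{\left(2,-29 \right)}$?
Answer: $2644$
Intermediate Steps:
$n{\left(f,q \right)} = \sqrt{34 + f}$ ($n{\left(f,q \right)} = \sqrt{\left(13 + f\right) + 21} = \sqrt{34 + f}$)
$2650 - n{\left(2,-29 \right)} = 2650 - \sqrt{34 + 2} = 2650 - \sqrt{36} = 2650 - 6 = 2644$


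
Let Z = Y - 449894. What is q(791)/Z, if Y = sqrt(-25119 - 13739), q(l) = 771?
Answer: -57811379/33734108349 - 257*I*sqrt(38858)/67468216698 ≈ -0.0017137 - 7.5089e-7*I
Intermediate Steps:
Y = I*sqrt(38858) (Y = sqrt(-38858) = I*sqrt(38858) ≈ 197.12*I)
Z = -449894 + I*sqrt(38858) (Z = I*sqrt(38858) - 449894 = -449894 + I*sqrt(38858) ≈ -4.4989e+5 + 197.12*I)
q(791)/Z = 771/(-449894 + I*sqrt(38858))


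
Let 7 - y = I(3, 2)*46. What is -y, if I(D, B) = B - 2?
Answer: -7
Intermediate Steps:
I(D, B) = -2 + B
y = 7 (y = 7 - (-2 + 2)*46 = 7 - 0*46 = 7 - 1*0 = 7 + 0 = 7)
-y = -1*7 = -7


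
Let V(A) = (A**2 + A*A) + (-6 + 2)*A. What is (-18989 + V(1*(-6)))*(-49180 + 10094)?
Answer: 738451798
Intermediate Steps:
V(A) = -4*A + 2*A**2 (V(A) = (A**2 + A**2) - 4*A = 2*A**2 - 4*A = -4*A + 2*A**2)
(-18989 + V(1*(-6)))*(-49180 + 10094) = (-18989 + 2*(1*(-6))*(-2 + 1*(-6)))*(-49180 + 10094) = (-18989 + 2*(-6)*(-2 - 6))*(-39086) = (-18989 + 2*(-6)*(-8))*(-39086) = (-18989 + 96)*(-39086) = -18893*(-39086) = 738451798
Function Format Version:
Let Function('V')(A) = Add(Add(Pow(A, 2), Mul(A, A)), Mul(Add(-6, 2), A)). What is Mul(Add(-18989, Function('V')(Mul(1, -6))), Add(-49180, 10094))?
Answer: 738451798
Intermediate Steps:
Function('V')(A) = Add(Mul(-4, A), Mul(2, Pow(A, 2))) (Function('V')(A) = Add(Add(Pow(A, 2), Pow(A, 2)), Mul(-4, A)) = Add(Mul(2, Pow(A, 2)), Mul(-4, A)) = Add(Mul(-4, A), Mul(2, Pow(A, 2))))
Mul(Add(-18989, Function('V')(Mul(1, -6))), Add(-49180, 10094)) = Mul(Add(-18989, Mul(2, Mul(1, -6), Add(-2, Mul(1, -6)))), Add(-49180, 10094)) = Mul(Add(-18989, Mul(2, -6, Add(-2, -6))), -39086) = Mul(Add(-18989, Mul(2, -6, -8)), -39086) = Mul(Add(-18989, 96), -39086) = Mul(-18893, -39086) = 738451798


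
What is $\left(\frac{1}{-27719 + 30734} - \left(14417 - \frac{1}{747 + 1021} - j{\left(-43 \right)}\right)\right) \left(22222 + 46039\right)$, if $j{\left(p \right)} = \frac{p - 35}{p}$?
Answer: $- \frac{225543805513247551}{229212360} \approx -9.84 \cdot 10^{8}$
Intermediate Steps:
$j{\left(p \right)} = \frac{-35 + p}{p}$
$\left(\frac{1}{-27719 + 30734} - \left(14417 - \frac{1}{747 + 1021} - j{\left(-43 \right)}\right)\right) \left(22222 + 46039\right) = \left(\frac{1}{-27719 + 30734} - \left(14417 - \frac{1}{747 + 1021} - \frac{-35 - 43}{-43}\right)\right) \left(22222 + 46039\right) = \left(\frac{1}{3015} - \left(\frac{619853}{43} - \frac{1}{1768}\right)\right) 68261 = \left(\frac{1}{3015} + \left(\left(\left(\frac{78}{43} + 6947\right) + \frac{1}{1768}\right) - 21364\right)\right) 68261 = \left(\frac{1}{3015} + \left(\left(\frac{298799}{43} + \frac{1}{1768}\right) - 21364\right)\right) 68261 = \left(\frac{1}{3015} + \left(\frac{528276675}{76024} - 21364\right)\right) 68261 = \left(\frac{1}{3015} - \frac{1095900061}{76024}\right) 68261 = \left(- \frac{3304138607891}{229212360}\right) 68261 = - \frac{225543805513247551}{229212360}$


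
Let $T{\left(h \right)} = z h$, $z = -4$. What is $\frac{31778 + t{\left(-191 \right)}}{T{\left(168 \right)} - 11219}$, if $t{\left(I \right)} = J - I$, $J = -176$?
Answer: $- \frac{31793}{11891} \approx -2.6737$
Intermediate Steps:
$T{\left(h \right)} = - 4 h$
$t{\left(I \right)} = -176 - I$
$\frac{31778 + t{\left(-191 \right)}}{T{\left(168 \right)} - 11219} = \frac{31778 - -15}{\left(-4\right) 168 - 11219} = \frac{31778 + \left(-176 + 191\right)}{-672 - 11219} = \frac{31778 + 15}{-11891} = 31793 \left(- \frac{1}{11891}\right) = - \frac{31793}{11891}$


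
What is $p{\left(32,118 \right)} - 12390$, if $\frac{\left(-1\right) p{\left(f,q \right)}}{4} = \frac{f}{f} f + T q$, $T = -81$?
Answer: $25714$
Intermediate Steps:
$p{\left(f,q \right)} = - 4 f + 324 q$ ($p{\left(f,q \right)} = - 4 \left(\frac{f}{f} f - 81 q\right) = - 4 \left(1 f - 81 q\right) = - 4 \left(f - 81 q\right) = - 4 f + 324 q$)
$p{\left(32,118 \right)} - 12390 = \left(\left(-4\right) 32 + 324 \cdot 118\right) - 12390 = \left(-128 + 38232\right) - 12390 = 38104 - 12390 = 25714$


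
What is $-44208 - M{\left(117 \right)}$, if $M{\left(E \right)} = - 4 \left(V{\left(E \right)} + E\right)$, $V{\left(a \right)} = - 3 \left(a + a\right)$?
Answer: $-46548$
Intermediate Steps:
$V{\left(a \right)} = - 6 a$ ($V{\left(a \right)} = - 3 \cdot 2 a = - 6 a$)
$M{\left(E \right)} = 20 E$ ($M{\left(E \right)} = - 4 \left(- 6 E + E\right) = - 4 \left(- 5 E\right) = 20 E$)
$-44208 - M{\left(117 \right)} = -44208 - 20 \cdot 117 = -44208 - 2340 = -46548$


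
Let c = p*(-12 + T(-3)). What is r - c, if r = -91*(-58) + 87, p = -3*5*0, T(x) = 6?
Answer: 5365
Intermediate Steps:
p = 0 (p = -15*0 = 0)
r = 5365 (r = 5278 + 87 = 5365)
c = 0 (c = 0*(-12 + 6) = 0*(-6) = 0)
r - c = 5365 - 1*0 = 5365 + 0 = 5365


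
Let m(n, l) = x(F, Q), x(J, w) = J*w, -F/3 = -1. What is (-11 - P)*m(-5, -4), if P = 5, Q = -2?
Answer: 96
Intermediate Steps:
F = 3 (F = -3*(-1) = 3)
m(n, l) = -6 (m(n, l) = 3*(-2) = -6)
(-11 - P)*m(-5, -4) = (-11 - 1*5)*(-6) = (-11 - 5)*(-6) = -16*(-6) = 96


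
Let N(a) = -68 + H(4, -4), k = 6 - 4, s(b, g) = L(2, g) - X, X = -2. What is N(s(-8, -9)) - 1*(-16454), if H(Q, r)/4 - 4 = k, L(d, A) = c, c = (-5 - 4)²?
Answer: 16410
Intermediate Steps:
c = 81 (c = (-9)² = 81)
L(d, A) = 81
s(b, g) = 83 (s(b, g) = 81 - 1*(-2) = 81 + 2 = 83)
k = 2
H(Q, r) = 24 (H(Q, r) = 16 + 4*2 = 16 + 8 = 24)
N(a) = -44 (N(a) = -68 + 24 = -44)
N(s(-8, -9)) - 1*(-16454) = -44 - 1*(-16454) = -44 + 16454 = 16410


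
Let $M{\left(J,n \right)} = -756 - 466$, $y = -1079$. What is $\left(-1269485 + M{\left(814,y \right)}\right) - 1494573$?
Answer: $-2765280$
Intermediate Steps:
$M{\left(J,n \right)} = -1222$
$\left(-1269485 + M{\left(814,y \right)}\right) - 1494573 = \left(-1269485 - 1222\right) - 1494573 = -1270707 - 1494573 = -2765280$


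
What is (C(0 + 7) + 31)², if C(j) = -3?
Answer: 784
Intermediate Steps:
(C(0 + 7) + 31)² = (-3 + 31)² = 28² = 784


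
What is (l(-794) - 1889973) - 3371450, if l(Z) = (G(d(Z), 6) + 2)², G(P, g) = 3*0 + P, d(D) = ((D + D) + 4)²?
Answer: 6295366785941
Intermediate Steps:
d(D) = (4 + 2*D)² (d(D) = (2*D + 4)² = (4 + 2*D)²)
G(P, g) = P (G(P, g) = 0 + P = P)
l(Z) = (2 + 4*(2 + Z)²)² (l(Z) = (4*(2 + Z)² + 2)² = (2 + 4*(2 + Z)²)²)
(l(-794) - 1889973) - 3371450 = (4*(1 + 2*(2 - 794)²)² - 1889973) - 3371450 = (4*(1 + 2*(-792)²)² - 1889973) - 3371450 = (4*(1 + 2*627264)² - 1889973) - 3371450 = (4*(1 + 1254528)² - 1889973) - 3371450 = (4*1254529² - 1889973) - 3371450 = (4*1573843011841 - 1889973) - 3371450 = (6295372047364 - 1889973) - 3371450 = 6295370157391 - 3371450 = 6295366785941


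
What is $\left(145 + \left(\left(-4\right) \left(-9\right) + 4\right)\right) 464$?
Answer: $85840$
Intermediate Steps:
$\left(145 + \left(\left(-4\right) \left(-9\right) + 4\right)\right) 464 = \left(145 + \left(36 + 4\right)\right) 464 = \left(145 + 40\right) 464 = 185 \cdot 464 = 85840$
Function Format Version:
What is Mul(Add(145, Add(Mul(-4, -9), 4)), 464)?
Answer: 85840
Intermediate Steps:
Mul(Add(145, Add(Mul(-4, -9), 4)), 464) = Mul(Add(145, Add(36, 4)), 464) = Mul(Add(145, 40), 464) = Mul(185, 464) = 85840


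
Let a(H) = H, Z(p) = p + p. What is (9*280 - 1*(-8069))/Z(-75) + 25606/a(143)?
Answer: 2326673/21450 ≈ 108.47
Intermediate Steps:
Z(p) = 2*p
(9*280 - 1*(-8069))/Z(-75) + 25606/a(143) = (9*280 - 1*(-8069))/((2*(-75))) + 25606/143 = (2520 + 8069)/(-150) + 25606*(1/143) = 10589*(-1/150) + 25606/143 = -10589/150 + 25606/143 = 2326673/21450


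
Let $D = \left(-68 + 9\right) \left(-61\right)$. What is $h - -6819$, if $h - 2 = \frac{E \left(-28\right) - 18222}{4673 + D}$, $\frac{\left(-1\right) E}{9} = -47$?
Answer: $\frac{28196623}{4136} \approx 6817.4$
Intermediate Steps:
$E = 423$ ($E = \left(-9\right) \left(-47\right) = 423$)
$D = 3599$ ($D = \left(-59\right) \left(-61\right) = 3599$)
$h = - \frac{6761}{4136}$ ($h = 2 + \frac{423 \left(-28\right) - 18222}{4673 + 3599} = 2 + \frac{-11844 - 18222}{8272} = 2 - \frac{15033}{4136} = - \frac{6761}{4136} \approx -1.6347$)
$h - -6819 = - \frac{6761}{4136} - -6819 = - \frac{6761}{4136} + 6819 = \frac{28196623}{4136}$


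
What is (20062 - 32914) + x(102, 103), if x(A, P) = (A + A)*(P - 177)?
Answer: -27948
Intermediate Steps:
x(A, P) = 2*A*(-177 + P) (x(A, P) = (2*A)*(-177 + P) = 2*A*(-177 + P))
(20062 - 32914) + x(102, 103) = (20062 - 32914) + 2*102*(-177 + 103) = -12852 + 2*102*(-74) = -12852 - 15096 = -27948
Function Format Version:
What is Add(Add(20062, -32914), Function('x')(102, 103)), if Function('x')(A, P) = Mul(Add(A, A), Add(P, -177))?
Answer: -27948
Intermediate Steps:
Function('x')(A, P) = Mul(2, A, Add(-177, P)) (Function('x')(A, P) = Mul(Mul(2, A), Add(-177, P)) = Mul(2, A, Add(-177, P)))
Add(Add(20062, -32914), Function('x')(102, 103)) = Add(Add(20062, -32914), Mul(2, 102, Add(-177, 103))) = Add(-12852, Mul(2, 102, -74)) = Add(-12852, -15096) = -27948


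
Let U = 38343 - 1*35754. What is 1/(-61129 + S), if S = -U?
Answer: -1/63718 ≈ -1.5694e-5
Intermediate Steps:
U = 2589 (U = 38343 - 35754 = 2589)
S = -2589 (S = -1*2589 = -2589)
1/(-61129 + S) = 1/(-61129 - 2589) = 1/(-63718) = -1/63718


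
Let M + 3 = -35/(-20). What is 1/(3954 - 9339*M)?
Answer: 4/62511 ≈ 6.3989e-5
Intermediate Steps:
M = -5/4 (M = -3 - 35/(-20) = -3 - 35*(-1/20) = -3 + 7/4 = -5/4 ≈ -1.2500)
1/(3954 - 9339*M) = 1/(3954 - 9339*(-5/4)) = 1/(3954 + 46695/4) = 1/(62511/4) = 4/62511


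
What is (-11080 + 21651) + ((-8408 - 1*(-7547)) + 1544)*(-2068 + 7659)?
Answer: 3829224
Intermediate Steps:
(-11080 + 21651) + ((-8408 - 1*(-7547)) + 1544)*(-2068 + 7659) = 10571 + ((-8408 + 7547) + 1544)*5591 = 10571 + (-861 + 1544)*5591 = 10571 + 683*5591 = 10571 + 3818653 = 3829224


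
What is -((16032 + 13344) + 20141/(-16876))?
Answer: -495729235/16876 ≈ -29375.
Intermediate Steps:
-((16032 + 13344) + 20141/(-16876)) = -(29376 + 20141*(-1/16876)) = -(29376 - 20141/16876) = -1*495729235/16876 = -495729235/16876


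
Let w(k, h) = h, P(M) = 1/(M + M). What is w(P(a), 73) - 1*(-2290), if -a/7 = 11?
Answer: 2363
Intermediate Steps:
a = -77 (a = -7*11 = -77)
P(M) = 1/(2*M)
w(P(a), 73) - 1*(-2290) = 73 - 1*(-2290) = 73 + 2290 = 2363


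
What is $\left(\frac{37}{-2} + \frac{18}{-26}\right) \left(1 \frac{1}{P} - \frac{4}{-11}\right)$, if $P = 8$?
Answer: $- \frac{21457}{2288} \approx -9.3781$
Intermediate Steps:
$\left(\frac{37}{-2} + \frac{18}{-26}\right) \left(1 \frac{1}{P} - \frac{4}{-11}\right) = \left(\frac{37}{-2} + \frac{18}{-26}\right) \left(1 \cdot \frac{1}{8} - \frac{4}{-11}\right) = \left(37 \left(- \frac{1}{2}\right) + 18 \left(- \frac{1}{26}\right)\right) \left(1 \cdot \frac{1}{8} - - \frac{4}{11}\right) = \left(- \frac{37}{2} - \frac{9}{13}\right) \left(\frac{1}{8} + \frac{4}{11}\right) = \left(- \frac{499}{26}\right) \frac{43}{88} = - \frac{21457}{2288}$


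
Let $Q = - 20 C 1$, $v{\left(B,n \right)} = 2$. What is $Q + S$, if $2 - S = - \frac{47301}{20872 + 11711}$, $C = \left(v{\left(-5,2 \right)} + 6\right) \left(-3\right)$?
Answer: $\frac{5250769}{10861} \approx 483.45$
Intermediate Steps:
$C = -24$ ($C = \left(2 + 6\right) \left(-3\right) = 8 \left(-3\right) = -24$)
$S = \frac{37489}{10861}$ ($S = 2 - - \frac{47301}{20872 + 11711} = 2 - - \frac{47301}{32583} = 2 - \left(-47301\right) \frac{1}{32583} = 2 - - \frac{15767}{10861} = 2 + \frac{15767}{10861} = \frac{37489}{10861} \approx 3.4517$)
$Q = 480$ ($Q = \left(-20\right) \left(-24\right) 1 = 480 \cdot 1 = 480$)
$Q + S = 480 + \frac{37489}{10861} = \frac{5250769}{10861}$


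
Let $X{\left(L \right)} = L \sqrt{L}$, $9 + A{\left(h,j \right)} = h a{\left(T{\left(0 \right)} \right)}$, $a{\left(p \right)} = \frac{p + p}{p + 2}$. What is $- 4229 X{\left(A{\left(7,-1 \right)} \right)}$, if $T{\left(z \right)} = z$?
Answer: $114183 i \approx 1.1418 \cdot 10^{5} i$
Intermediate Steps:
$a{\left(p \right)} = \frac{2 p}{2 + p}$
$A{\left(h,j \right)} = -9$ ($A{\left(h,j \right)} = -9 + h 2 \cdot 0 \frac{1}{2 + 0} = -9 + h 2 \cdot 0 \cdot \frac{1}{2} = -9 + h 0 = -9 + 0 = -9$)
$X{\left(L \right)} = L^{\frac{3}{2}}$
$- 4229 X{\left(A{\left(7,-1 \right)} \right)} = - 4229 \left(-9\right)^{\frac{3}{2}} = - 4229 \left(- 27 i\right) = 114183 i$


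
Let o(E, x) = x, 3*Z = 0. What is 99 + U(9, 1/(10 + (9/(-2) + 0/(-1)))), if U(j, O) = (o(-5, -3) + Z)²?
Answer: 108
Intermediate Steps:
Z = 0 (Z = (⅓)*0 = 0)
U(j, O) = 9 (U(j, O) = (-3 + 0)² = (-3)² = 9)
99 + U(9, 1/(10 + (9/(-2) + 0/(-1)))) = 99 + 9 = 108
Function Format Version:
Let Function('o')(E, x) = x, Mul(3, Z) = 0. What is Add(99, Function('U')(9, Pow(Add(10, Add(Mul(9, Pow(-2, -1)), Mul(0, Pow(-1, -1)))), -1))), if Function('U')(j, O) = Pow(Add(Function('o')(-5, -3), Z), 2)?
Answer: 108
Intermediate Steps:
Z = 0 (Z = Mul(Rational(1, 3), 0) = 0)
Function('U')(j, O) = 9 (Function('U')(j, O) = Pow(Add(-3, 0), 2) = Pow(-3, 2) = 9)
Add(99, Function('U')(9, Pow(Add(10, Add(Mul(9, Pow(-2, -1)), Mul(0, Pow(-1, -1)))), -1))) = Add(99, 9) = 108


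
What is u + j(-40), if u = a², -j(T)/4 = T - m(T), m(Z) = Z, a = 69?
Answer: 4761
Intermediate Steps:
j(T) = 0 (j(T) = -4*(T - T) = -4*0 = 0)
u = 4761 (u = 69² = 4761)
u + j(-40) = 4761 + 0 = 4761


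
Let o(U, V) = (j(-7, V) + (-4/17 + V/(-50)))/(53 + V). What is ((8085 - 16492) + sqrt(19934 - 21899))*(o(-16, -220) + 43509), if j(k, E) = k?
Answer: -5192251439872/14195 + 617610496*I*sqrt(1965)/14195 ≈ -3.6578e+8 + 1.9287e+6*I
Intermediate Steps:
o(U, V) = (-123/17 - V/50)/(53 + V) (o(U, V) = (-7 + (-4/17 + V/(-50)))/(53 + V) = (-7 + (-4*1/17 + V*(-1/50)))/(53 + V) = (-7 + (-4/17 - V/50))/(53 + V) = (-123/17 - V/50)/(53 + V))
((8085 - 16492) + sqrt(19934 - 21899))*(o(-16, -220) + 43509) = ((8085 - 16492) + sqrt(19934 - 21899))*((-6150 - 17*(-220))/(850*(53 - 220)) + 43509) = (-8407 + sqrt(-1965))*((1/850)*(-6150 + 3740)/(-167) + 43509) = (-8407 + I*sqrt(1965))*((1/850)*(-1/167)*(-2410) + 43509) = (-8407 + I*sqrt(1965))*(241/14195 + 43509) = (-8407 + I*sqrt(1965))*(617610496/14195) = -5192251439872/14195 + 617610496*I*sqrt(1965)/14195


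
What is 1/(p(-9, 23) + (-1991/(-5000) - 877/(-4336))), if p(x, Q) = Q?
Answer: 2710000/63957247 ≈ 0.042372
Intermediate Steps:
1/(p(-9, 23) + (-1991/(-5000) - 877/(-4336))) = 1/(23 + (-1991/(-5000) - 877/(-4336))) = 1/(23 + (-1991*(-1/5000) - 877*(-1/4336))) = 1/(23 + (1991/5000 + 877/4336)) = 1/(23 + 1627247/2710000) = 1/(63957247/2710000) = 2710000/63957247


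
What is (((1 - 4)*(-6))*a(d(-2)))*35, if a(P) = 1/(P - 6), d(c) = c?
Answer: -315/4 ≈ -78.750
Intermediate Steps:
a(P) = 1/(-6 + P)
(((1 - 4)*(-6))*a(d(-2)))*35 = (((1 - 4)*(-6))/(-6 - 2))*35 = (-3*(-6)/(-8))*35 = (18*(-⅛))*35 = -9/4*35 = -315/4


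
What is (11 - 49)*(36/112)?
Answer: -171/14 ≈ -12.214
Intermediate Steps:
(11 - 49)*(36/112) = -1368/112 = -38*9/28 = -171/14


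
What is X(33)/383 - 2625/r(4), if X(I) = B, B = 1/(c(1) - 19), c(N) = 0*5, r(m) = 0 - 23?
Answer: 19102102/167371 ≈ 114.13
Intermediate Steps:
r(m) = -23
c(N) = 0
B = -1/19 (B = 1/(0 - 19) = 1/(-19) = -1/19 ≈ -0.052632)
X(I) = -1/19
X(33)/383 - 2625/r(4) = -1/19/383 - 2625/(-23) = -1/19*1/383 - 2625*(-1/23) = -1/7277 + 2625/23 = 19102102/167371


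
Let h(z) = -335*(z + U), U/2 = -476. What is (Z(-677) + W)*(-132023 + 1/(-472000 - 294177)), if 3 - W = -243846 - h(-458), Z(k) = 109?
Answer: -72456693147262176/766177 ≈ -9.4569e+10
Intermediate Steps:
U = -952 (U = 2*(-476) = -952)
h(z) = 318920 - 335*z (h(z) = -335*(z - 952) = -335*(-952 + z) = 318920 - 335*z)
W = 716199 (W = 3 - (-243846 - (318920 - 335*(-458))) = 3 - (-243846 - (318920 + 153430)) = 3 - (-243846 - 1*472350) = 3 - (-243846 - 472350) = 3 - 1*(-716196) = 3 + 716196 = 716199)
(Z(-677) + W)*(-132023 + 1/(-472000 - 294177)) = (109 + 716199)*(-132023 + 1/(-472000 - 294177)) = 716308*(-132023 + 1/(-766177)) = 716308*(-132023 - 1/766177) = 716308*(-101152986072/766177) = -72456693147262176/766177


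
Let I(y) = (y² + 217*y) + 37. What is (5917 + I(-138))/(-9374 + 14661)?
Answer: -4948/5287 ≈ -0.93588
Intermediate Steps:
I(y) = 37 + y² + 217*y
(5917 + I(-138))/(-9374 + 14661) = (5917 + (37 + (-138)² + 217*(-138)))/(-9374 + 14661) = (5917 + (37 + 19044 - 29946))/5287 = (5917 - 10865)*(1/5287) = -4948*1/5287 = -4948/5287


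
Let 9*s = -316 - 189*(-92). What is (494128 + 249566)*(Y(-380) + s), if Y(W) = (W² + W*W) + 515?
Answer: 649717603486/3 ≈ 2.1657e+11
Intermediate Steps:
s = 17072/9 (s = (-316 - 189*(-92))/9 = (-316 + 17388)/9 = (⅑)*17072 = 17072/9 ≈ 1896.9)
Y(W) = 515 + 2*W² (Y(W) = (W² + W²) + 515 = 2*W² + 515 = 515 + 2*W²)
(494128 + 249566)*(Y(-380) + s) = (494128 + 249566)*((515 + 2*(-380)²) + 17072/9) = 743694*((515 + 2*144400) + 17072/9) = 743694*((515 + 288800) + 17072/9) = 743694*(289315 + 17072/9) = 743694*(2620907/9) = 649717603486/3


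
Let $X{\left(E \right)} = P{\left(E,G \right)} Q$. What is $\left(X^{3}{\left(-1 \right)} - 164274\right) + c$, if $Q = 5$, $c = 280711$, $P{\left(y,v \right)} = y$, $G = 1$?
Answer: $116312$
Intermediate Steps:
$X{\left(E \right)} = 5 E$ ($X{\left(E \right)} = E 5 = 5 E$)
$\left(X^{3}{\left(-1 \right)} - 164274\right) + c = \left(\left(5 \left(-1\right)\right)^{3} - 164274\right) + 280711 = \left(\left(-5\right)^{3} - 164274\right) + 280711 = \left(-125 - 164274\right) + 280711 = -164399 + 280711 = 116312$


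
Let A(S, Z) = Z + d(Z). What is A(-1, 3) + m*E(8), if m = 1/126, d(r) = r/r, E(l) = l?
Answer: 256/63 ≈ 4.0635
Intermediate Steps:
d(r) = 1
m = 1/126 ≈ 0.0079365
A(S, Z) = 1 + Z (A(S, Z) = Z + 1 = 1 + Z)
A(-1, 3) + m*E(8) = (1 + 3) + (1/126)*8 = 4 + 4/63 = 256/63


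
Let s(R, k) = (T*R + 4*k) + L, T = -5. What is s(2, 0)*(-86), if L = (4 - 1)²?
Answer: 86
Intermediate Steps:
L = 9 (L = 3² = 9)
s(R, k) = 9 - 5*R + 4*k (s(R, k) = (-5*R + 4*k) + 9 = 9 - 5*R + 4*k)
s(2, 0)*(-86) = (9 - 5*2 + 4*0)*(-86) = (9 - 10 + 0)*(-86) = -1*(-86) = 86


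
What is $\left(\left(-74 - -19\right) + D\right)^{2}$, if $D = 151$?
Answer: $9216$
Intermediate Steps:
$\left(\left(-74 - -19\right) + D\right)^{2} = \left(\left(-74 - -19\right) + 151\right)^{2} = \left(\left(-74 + 19\right) + 151\right)^{2} = \left(-55 + 151\right)^{2} = 96^{2} = 9216$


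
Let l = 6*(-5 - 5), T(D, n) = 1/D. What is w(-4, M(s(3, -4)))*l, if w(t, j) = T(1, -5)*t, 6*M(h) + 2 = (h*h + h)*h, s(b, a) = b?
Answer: 240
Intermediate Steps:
M(h) = -⅓ + h*(h + h²)/6 (M(h) = -⅓ + ((h*h + h)*h)/6 = -⅓ + ((h² + h)*h)/6 = -⅓ + ((h + h²)*h)/6 = -⅓ + (h*(h + h²))/6 = -⅓ + h*(h + h²)/6)
w(t, j) = t (w(t, j) = t/1 = 1*t = t)
l = -60 (l = 6*(-10) = -60)
w(-4, M(s(3, -4)))*l = -4*(-60) = 240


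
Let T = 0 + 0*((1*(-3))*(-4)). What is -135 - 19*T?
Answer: -135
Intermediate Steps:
T = 0 (T = 0 + 0*(-3*(-4)) = 0 + 0*12 = 0 + 0 = 0)
-135 - 19*T = -135 - 19*0 = -135 + 0 = -135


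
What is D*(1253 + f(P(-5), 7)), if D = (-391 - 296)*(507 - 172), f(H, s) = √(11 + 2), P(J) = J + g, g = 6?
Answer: -288371685 - 230145*√13 ≈ -2.8920e+8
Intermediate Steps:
P(J) = 6 + J (P(J) = J + 6 = 6 + J)
f(H, s) = √13
D = -230145 (D = -687*335 = -230145)
D*(1253 + f(P(-5), 7)) = -230145*(1253 + √13) = -288371685 - 230145*√13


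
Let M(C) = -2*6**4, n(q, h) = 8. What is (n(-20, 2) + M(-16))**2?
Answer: 6677056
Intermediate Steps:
M(C) = -2592 (M(C) = -2*1296 = -2592)
(n(-20, 2) + M(-16))**2 = (8 - 2592)**2 = (-2584)**2 = 6677056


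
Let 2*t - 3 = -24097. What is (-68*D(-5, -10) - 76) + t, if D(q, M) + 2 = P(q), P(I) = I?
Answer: -11647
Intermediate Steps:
t = -12047 (t = 3/2 + (1/2)*(-24097) = 3/2 - 24097/2 = -12047)
D(q, M) = -2 + q
(-68*D(-5, -10) - 76) + t = (-68*(-2 - 5) - 76) - 12047 = (-68*(-7) - 76) - 12047 = (476 - 76) - 12047 = 400 - 12047 = -11647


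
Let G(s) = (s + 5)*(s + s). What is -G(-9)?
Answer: -72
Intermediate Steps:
G(s) = 2*s*(5 + s) (G(s) = (5 + s)*(2*s) = 2*s*(5 + s))
-G(-9) = -2*(-9)*(5 - 9) = -2*(-9)*(-4) = -1*72 = -72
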